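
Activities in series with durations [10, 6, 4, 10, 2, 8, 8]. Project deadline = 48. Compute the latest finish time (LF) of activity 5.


LF(activity 5) = deadline - sum of successor durations
Successors: activities 6 through 7 with durations [8, 8]
Sum of successor durations = 16
LF = 48 - 16 = 32

32


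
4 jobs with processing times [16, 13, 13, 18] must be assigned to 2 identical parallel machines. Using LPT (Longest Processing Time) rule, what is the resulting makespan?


Sort jobs in decreasing order (LPT): [18, 16, 13, 13]
Assign each job to the least loaded machine:
  Machine 1: jobs [18, 13], load = 31
  Machine 2: jobs [16, 13], load = 29
Makespan = max load = 31

31


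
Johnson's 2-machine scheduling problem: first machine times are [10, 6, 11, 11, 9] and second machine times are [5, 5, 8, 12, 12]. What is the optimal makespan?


Apply Johnson's rule:
  Group 1 (a <= b): [(5, 9, 12), (4, 11, 12)]
  Group 2 (a > b): [(3, 11, 8), (1, 10, 5), (2, 6, 5)]
Optimal job order: [5, 4, 3, 1, 2]
Schedule:
  Job 5: M1 done at 9, M2 done at 21
  Job 4: M1 done at 20, M2 done at 33
  Job 3: M1 done at 31, M2 done at 41
  Job 1: M1 done at 41, M2 done at 46
  Job 2: M1 done at 47, M2 done at 52
Makespan = 52

52


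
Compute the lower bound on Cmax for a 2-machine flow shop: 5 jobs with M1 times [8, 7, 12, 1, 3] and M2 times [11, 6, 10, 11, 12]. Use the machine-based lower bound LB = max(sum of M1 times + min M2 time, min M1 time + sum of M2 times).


LB1 = sum(M1 times) + min(M2 times) = 31 + 6 = 37
LB2 = min(M1 times) + sum(M2 times) = 1 + 50 = 51
Lower bound = max(LB1, LB2) = max(37, 51) = 51

51


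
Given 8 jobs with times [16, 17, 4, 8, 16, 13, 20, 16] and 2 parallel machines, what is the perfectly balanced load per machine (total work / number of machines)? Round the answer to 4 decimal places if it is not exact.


Total processing time = 16 + 17 + 4 + 8 + 16 + 13 + 20 + 16 = 110
Number of machines = 2
Ideal balanced load = 110 / 2 = 55.0

55.0


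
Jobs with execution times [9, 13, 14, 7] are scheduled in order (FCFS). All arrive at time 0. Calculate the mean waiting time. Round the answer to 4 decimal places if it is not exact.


FCFS order (as given): [9, 13, 14, 7]
Waiting times:
  Job 1: wait = 0
  Job 2: wait = 9
  Job 3: wait = 22
  Job 4: wait = 36
Sum of waiting times = 67
Average waiting time = 67/4 = 16.75

16.75


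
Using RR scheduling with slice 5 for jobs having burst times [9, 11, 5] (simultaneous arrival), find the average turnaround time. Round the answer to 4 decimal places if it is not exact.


Time quantum = 5
Execution trace:
  J1 runs 5 units, time = 5
  J2 runs 5 units, time = 10
  J3 runs 5 units, time = 15
  J1 runs 4 units, time = 19
  J2 runs 5 units, time = 24
  J2 runs 1 units, time = 25
Finish times: [19, 25, 15]
Average turnaround = 59/3 = 19.6667

19.6667


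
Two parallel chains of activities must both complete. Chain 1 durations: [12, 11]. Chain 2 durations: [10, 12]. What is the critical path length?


Path A total = 12 + 11 = 23
Path B total = 10 + 12 = 22
Critical path = longest path = max(23, 22) = 23

23


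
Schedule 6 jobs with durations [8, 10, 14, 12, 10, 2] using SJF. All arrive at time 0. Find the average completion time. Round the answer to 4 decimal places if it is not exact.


SJF order (ascending): [2, 8, 10, 10, 12, 14]
Completion times:
  Job 1: burst=2, C=2
  Job 2: burst=8, C=10
  Job 3: burst=10, C=20
  Job 4: burst=10, C=30
  Job 5: burst=12, C=42
  Job 6: burst=14, C=56
Average completion = 160/6 = 26.6667

26.6667


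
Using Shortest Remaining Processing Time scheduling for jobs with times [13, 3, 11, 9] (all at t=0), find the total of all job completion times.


Since all jobs arrive at t=0, SRPT equals SPT ordering.
SPT order: [3, 9, 11, 13]
Completion times:
  Job 1: p=3, C=3
  Job 2: p=9, C=12
  Job 3: p=11, C=23
  Job 4: p=13, C=36
Total completion time = 3 + 12 + 23 + 36 = 74

74


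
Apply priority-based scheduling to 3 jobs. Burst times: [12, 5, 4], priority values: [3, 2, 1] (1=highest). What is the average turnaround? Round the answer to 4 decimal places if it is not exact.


Sort by priority (ascending = highest first):
Order: [(1, 4), (2, 5), (3, 12)]
Completion times:
  Priority 1, burst=4, C=4
  Priority 2, burst=5, C=9
  Priority 3, burst=12, C=21
Average turnaround = 34/3 = 11.3333

11.3333


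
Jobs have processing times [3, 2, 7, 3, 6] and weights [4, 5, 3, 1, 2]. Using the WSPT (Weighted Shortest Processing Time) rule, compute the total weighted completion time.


Compute p/w ratios and sort ascending (WSPT): [(2, 5), (3, 4), (7, 3), (3, 1), (6, 2)]
Compute weighted completion times:
  Job (p=2,w=5): C=2, w*C=5*2=10
  Job (p=3,w=4): C=5, w*C=4*5=20
  Job (p=7,w=3): C=12, w*C=3*12=36
  Job (p=3,w=1): C=15, w*C=1*15=15
  Job (p=6,w=2): C=21, w*C=2*21=42
Total weighted completion time = 123

123


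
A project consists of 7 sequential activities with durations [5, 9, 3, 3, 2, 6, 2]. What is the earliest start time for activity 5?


Activity 5 starts after activities 1 through 4 complete.
Predecessor durations: [5, 9, 3, 3]
ES = 5 + 9 + 3 + 3 = 20

20


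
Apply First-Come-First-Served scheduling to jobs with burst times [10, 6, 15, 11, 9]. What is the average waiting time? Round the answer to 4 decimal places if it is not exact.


FCFS order (as given): [10, 6, 15, 11, 9]
Waiting times:
  Job 1: wait = 0
  Job 2: wait = 10
  Job 3: wait = 16
  Job 4: wait = 31
  Job 5: wait = 42
Sum of waiting times = 99
Average waiting time = 99/5 = 19.8

19.8


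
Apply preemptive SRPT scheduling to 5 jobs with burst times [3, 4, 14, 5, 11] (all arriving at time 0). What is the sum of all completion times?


Since all jobs arrive at t=0, SRPT equals SPT ordering.
SPT order: [3, 4, 5, 11, 14]
Completion times:
  Job 1: p=3, C=3
  Job 2: p=4, C=7
  Job 3: p=5, C=12
  Job 4: p=11, C=23
  Job 5: p=14, C=37
Total completion time = 3 + 7 + 12 + 23 + 37 = 82

82


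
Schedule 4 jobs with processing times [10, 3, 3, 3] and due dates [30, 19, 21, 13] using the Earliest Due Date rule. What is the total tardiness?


Sort by due date (EDD order): [(3, 13), (3, 19), (3, 21), (10, 30)]
Compute completion times and tardiness:
  Job 1: p=3, d=13, C=3, tardiness=max(0,3-13)=0
  Job 2: p=3, d=19, C=6, tardiness=max(0,6-19)=0
  Job 3: p=3, d=21, C=9, tardiness=max(0,9-21)=0
  Job 4: p=10, d=30, C=19, tardiness=max(0,19-30)=0
Total tardiness = 0

0


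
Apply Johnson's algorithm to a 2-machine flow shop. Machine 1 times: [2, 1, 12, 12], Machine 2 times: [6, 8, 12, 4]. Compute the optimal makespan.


Apply Johnson's rule:
  Group 1 (a <= b): [(2, 1, 8), (1, 2, 6), (3, 12, 12)]
  Group 2 (a > b): [(4, 12, 4)]
Optimal job order: [2, 1, 3, 4]
Schedule:
  Job 2: M1 done at 1, M2 done at 9
  Job 1: M1 done at 3, M2 done at 15
  Job 3: M1 done at 15, M2 done at 27
  Job 4: M1 done at 27, M2 done at 31
Makespan = 31

31


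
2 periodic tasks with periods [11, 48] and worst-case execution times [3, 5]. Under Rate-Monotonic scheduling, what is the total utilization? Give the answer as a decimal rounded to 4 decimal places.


Compute individual utilizations (exact fractions):
  Task 1: C/T = 3/11 (approx. 0.2727)
  Task 2: C/T = 5/48 (approx. 0.1042)
Total utilization U = 3/11 + 5/48 = 199/528
Rounded to 4 decimal places: U = 0.3769
RM (Liu & Layland) bound for 2 tasks = 0.828427; compare with U = 199/528 (approx. 0.376894)
U <= bound, so schedulable by RM sufficient condition.

0.3769


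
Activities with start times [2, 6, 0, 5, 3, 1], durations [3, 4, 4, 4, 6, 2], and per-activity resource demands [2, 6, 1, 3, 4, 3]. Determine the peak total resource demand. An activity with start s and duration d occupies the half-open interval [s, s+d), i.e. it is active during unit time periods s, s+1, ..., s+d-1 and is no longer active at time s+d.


Each activity i is active on [start_i, start_i + duration_i).
Compute total resource usage per time slot:
  t=0: active resources = [1], total = 1
  t=1: active resources = [1, 3], total = 4
  t=2: active resources = [2, 1, 3], total = 6
  t=3: active resources = [2, 1, 4], total = 7
  t=4: active resources = [2, 4], total = 6
  t=5: active resources = [3, 4], total = 7
  t=6: active resources = [6, 3, 4], total = 13
  t=7: active resources = [6, 3, 4], total = 13
  t=8: active resources = [6, 3, 4], total = 13
  t=9: active resources = [6], total = 6
Peak resource demand = 13

13


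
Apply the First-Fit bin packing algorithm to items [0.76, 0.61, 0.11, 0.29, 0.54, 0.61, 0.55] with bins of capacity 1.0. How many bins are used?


Place items sequentially using First-Fit:
  Item 0.76 -> new Bin 1
  Item 0.61 -> new Bin 2
  Item 0.11 -> Bin 1 (now 0.87)
  Item 0.29 -> Bin 2 (now 0.9)
  Item 0.54 -> new Bin 3
  Item 0.61 -> new Bin 4
  Item 0.55 -> new Bin 5
Total bins used = 5

5


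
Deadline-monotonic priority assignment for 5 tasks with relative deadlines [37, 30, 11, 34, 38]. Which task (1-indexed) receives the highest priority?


Sort tasks by relative deadline (ascending):
  Task 3: deadline = 11
  Task 2: deadline = 30
  Task 4: deadline = 34
  Task 1: deadline = 37
  Task 5: deadline = 38
Priority order (highest first): [3, 2, 4, 1, 5]
Highest priority task = 3

3


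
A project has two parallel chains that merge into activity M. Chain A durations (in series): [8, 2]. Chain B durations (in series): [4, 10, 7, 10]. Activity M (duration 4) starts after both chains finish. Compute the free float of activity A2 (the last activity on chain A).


ES(A2) = sum of predecessors on chain A = 8
EF(A2) = ES + duration = 8 + 2 = 10
Successor of A2 is M. ES(M) = max(sum(A), sum(B)) = max(10, 31) = 31
Free float = ES(successor) - EF(current) = 31 - 10 = 21

21


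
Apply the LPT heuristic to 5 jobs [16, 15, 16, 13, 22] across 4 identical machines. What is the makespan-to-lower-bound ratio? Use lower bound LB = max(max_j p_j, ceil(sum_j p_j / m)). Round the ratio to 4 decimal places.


LPT order: [22, 16, 16, 15, 13]
Machine loads after assignment: [22, 16, 16, 28]
LPT makespan = 28
Lower bound = max(max_job, ceil(total/4)) = max(22, 21) = 22
Ratio = 28 / 22 = 1.2727

1.2727


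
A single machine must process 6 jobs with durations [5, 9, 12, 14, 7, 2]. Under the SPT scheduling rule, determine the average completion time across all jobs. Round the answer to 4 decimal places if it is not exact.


Sort jobs by processing time (SPT order): [2, 5, 7, 9, 12, 14]
Compute completion times sequentially:
  Job 1: processing = 2, completes at 2
  Job 2: processing = 5, completes at 7
  Job 3: processing = 7, completes at 14
  Job 4: processing = 9, completes at 23
  Job 5: processing = 12, completes at 35
  Job 6: processing = 14, completes at 49
Sum of completion times = 130
Average completion time = 130/6 = 21.6667

21.6667


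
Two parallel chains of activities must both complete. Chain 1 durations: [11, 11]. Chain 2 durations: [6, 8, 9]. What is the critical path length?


Path A total = 11 + 11 = 22
Path B total = 6 + 8 + 9 = 23
Critical path = longest path = max(22, 23) = 23

23


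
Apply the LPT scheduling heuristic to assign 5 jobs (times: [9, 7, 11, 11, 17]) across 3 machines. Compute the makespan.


Sort jobs in decreasing order (LPT): [17, 11, 11, 9, 7]
Assign each job to the least loaded machine:
  Machine 1: jobs [17], load = 17
  Machine 2: jobs [11, 9], load = 20
  Machine 3: jobs [11, 7], load = 18
Makespan = max load = 20

20


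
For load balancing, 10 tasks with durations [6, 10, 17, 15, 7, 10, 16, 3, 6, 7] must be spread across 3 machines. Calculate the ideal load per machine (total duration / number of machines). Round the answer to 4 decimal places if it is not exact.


Total processing time = 6 + 10 + 17 + 15 + 7 + 10 + 16 + 3 + 6 + 7 = 97
Number of machines = 3
Ideal balanced load = 97 / 3 = 32.3333

32.3333


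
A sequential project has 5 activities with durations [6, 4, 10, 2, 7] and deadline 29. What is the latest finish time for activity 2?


LF(activity 2) = deadline - sum of successor durations
Successors: activities 3 through 5 with durations [10, 2, 7]
Sum of successor durations = 19
LF = 29 - 19 = 10

10


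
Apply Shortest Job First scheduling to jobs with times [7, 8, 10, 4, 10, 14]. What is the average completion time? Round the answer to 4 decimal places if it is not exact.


SJF order (ascending): [4, 7, 8, 10, 10, 14]
Completion times:
  Job 1: burst=4, C=4
  Job 2: burst=7, C=11
  Job 3: burst=8, C=19
  Job 4: burst=10, C=29
  Job 5: burst=10, C=39
  Job 6: burst=14, C=53
Average completion = 155/6 = 25.8333

25.8333


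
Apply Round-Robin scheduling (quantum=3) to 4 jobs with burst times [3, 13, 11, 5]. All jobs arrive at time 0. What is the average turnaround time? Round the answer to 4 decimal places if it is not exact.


Time quantum = 3
Execution trace:
  J1 runs 3 units, time = 3
  J2 runs 3 units, time = 6
  J3 runs 3 units, time = 9
  J4 runs 3 units, time = 12
  J2 runs 3 units, time = 15
  J3 runs 3 units, time = 18
  J4 runs 2 units, time = 20
  J2 runs 3 units, time = 23
  J3 runs 3 units, time = 26
  J2 runs 3 units, time = 29
  J3 runs 2 units, time = 31
  J2 runs 1 units, time = 32
Finish times: [3, 32, 31, 20]
Average turnaround = 86/4 = 21.5

21.5


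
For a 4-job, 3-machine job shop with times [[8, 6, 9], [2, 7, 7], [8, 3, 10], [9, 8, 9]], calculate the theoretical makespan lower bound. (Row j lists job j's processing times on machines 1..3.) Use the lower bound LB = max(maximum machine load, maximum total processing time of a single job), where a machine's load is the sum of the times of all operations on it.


Machine loads:
  Machine 1: 8 + 2 + 8 + 9 = 27
  Machine 2: 6 + 7 + 3 + 8 = 24
  Machine 3: 9 + 7 + 10 + 9 = 35
Max machine load = 35
Job totals:
  Job 1: 23
  Job 2: 16
  Job 3: 21
  Job 4: 26
Max job total = 26
Lower bound = max(35, 26) = 35

35


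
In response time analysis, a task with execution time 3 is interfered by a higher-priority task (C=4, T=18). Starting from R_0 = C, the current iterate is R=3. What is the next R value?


R_next = C + ceil(R_prev / T_hp) * C_hp
ceil(3 / 18) = ceil(0.1667) = 1
Interference = 1 * 4 = 4
R_next = 3 + 4 = 7

7


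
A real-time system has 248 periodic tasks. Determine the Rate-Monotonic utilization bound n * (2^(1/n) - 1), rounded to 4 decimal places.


Compute 2^(1/248) = 1.0027988578
Subtract 1: 1.0027988578 - 1 = 0.0027988578
Multiply by n: 248 * 0.0027988578 = 0.6941167344
Round to 4 dp: 0.6941

0.6941


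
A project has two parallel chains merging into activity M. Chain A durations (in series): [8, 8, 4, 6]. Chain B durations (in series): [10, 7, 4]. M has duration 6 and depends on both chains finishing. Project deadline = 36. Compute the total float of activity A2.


Forward pass: ES(A2) = sum of predecessors on chain A = 8
EF = ES + duration = 8 + 8 = 16
Backward pass: LF(M) = deadline = 36; LS(M) = 36 - 6 = 30
LF(A2) = LS(M) - sum(successors on chain A) = 30 - 10 = 20
LS = LF - duration = 20 - 8 = 12
Total float = LS - ES = 12 - 8 = 4

4


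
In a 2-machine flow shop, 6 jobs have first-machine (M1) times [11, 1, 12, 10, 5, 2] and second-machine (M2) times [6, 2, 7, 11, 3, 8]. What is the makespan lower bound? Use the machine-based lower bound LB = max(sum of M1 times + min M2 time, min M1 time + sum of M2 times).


LB1 = sum(M1 times) + min(M2 times) = 41 + 2 = 43
LB2 = min(M1 times) + sum(M2 times) = 1 + 37 = 38
Lower bound = max(LB1, LB2) = max(43, 38) = 43

43


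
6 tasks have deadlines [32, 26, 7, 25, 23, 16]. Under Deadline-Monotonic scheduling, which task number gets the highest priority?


Sort tasks by relative deadline (ascending):
  Task 3: deadline = 7
  Task 6: deadline = 16
  Task 5: deadline = 23
  Task 4: deadline = 25
  Task 2: deadline = 26
  Task 1: deadline = 32
Priority order (highest first): [3, 6, 5, 4, 2, 1]
Highest priority task = 3

3


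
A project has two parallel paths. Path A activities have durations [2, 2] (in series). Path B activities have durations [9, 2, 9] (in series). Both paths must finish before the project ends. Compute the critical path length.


Path A total = 2 + 2 = 4
Path B total = 9 + 2 + 9 = 20
Critical path = longest path = max(4, 20) = 20

20


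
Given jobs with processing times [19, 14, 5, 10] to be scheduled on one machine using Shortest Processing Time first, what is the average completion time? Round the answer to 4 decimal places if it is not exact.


Sort jobs by processing time (SPT order): [5, 10, 14, 19]
Compute completion times sequentially:
  Job 1: processing = 5, completes at 5
  Job 2: processing = 10, completes at 15
  Job 3: processing = 14, completes at 29
  Job 4: processing = 19, completes at 48
Sum of completion times = 97
Average completion time = 97/4 = 24.25

24.25


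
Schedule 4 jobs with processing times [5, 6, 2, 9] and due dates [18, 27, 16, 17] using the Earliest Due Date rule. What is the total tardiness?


Sort by due date (EDD order): [(2, 16), (9, 17), (5, 18), (6, 27)]
Compute completion times and tardiness:
  Job 1: p=2, d=16, C=2, tardiness=max(0,2-16)=0
  Job 2: p=9, d=17, C=11, tardiness=max(0,11-17)=0
  Job 3: p=5, d=18, C=16, tardiness=max(0,16-18)=0
  Job 4: p=6, d=27, C=22, tardiness=max(0,22-27)=0
Total tardiness = 0

0


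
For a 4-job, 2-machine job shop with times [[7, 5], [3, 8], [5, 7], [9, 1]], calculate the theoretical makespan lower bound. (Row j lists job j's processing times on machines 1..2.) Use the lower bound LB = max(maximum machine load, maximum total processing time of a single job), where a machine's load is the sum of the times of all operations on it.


Machine loads:
  Machine 1: 7 + 3 + 5 + 9 = 24
  Machine 2: 5 + 8 + 7 + 1 = 21
Max machine load = 24
Job totals:
  Job 1: 12
  Job 2: 11
  Job 3: 12
  Job 4: 10
Max job total = 12
Lower bound = max(24, 12) = 24

24


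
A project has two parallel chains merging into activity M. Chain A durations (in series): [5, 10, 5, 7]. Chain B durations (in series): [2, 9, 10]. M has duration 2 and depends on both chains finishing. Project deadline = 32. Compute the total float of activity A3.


Forward pass: ES(A3) = sum of predecessors on chain A = 15
EF = ES + duration = 15 + 5 = 20
Backward pass: LF(M) = deadline = 32; LS(M) = 32 - 2 = 30
LF(A3) = LS(M) - sum(successors on chain A) = 30 - 7 = 23
LS = LF - duration = 23 - 5 = 18
Total float = LS - ES = 18 - 15 = 3

3


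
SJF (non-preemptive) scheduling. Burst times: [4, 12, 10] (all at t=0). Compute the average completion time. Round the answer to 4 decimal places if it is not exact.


SJF order (ascending): [4, 10, 12]
Completion times:
  Job 1: burst=4, C=4
  Job 2: burst=10, C=14
  Job 3: burst=12, C=26
Average completion = 44/3 = 14.6667

14.6667


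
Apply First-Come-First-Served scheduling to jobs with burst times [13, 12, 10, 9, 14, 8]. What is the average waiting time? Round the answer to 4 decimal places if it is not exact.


FCFS order (as given): [13, 12, 10, 9, 14, 8]
Waiting times:
  Job 1: wait = 0
  Job 2: wait = 13
  Job 3: wait = 25
  Job 4: wait = 35
  Job 5: wait = 44
  Job 6: wait = 58
Sum of waiting times = 175
Average waiting time = 175/6 = 29.1667

29.1667


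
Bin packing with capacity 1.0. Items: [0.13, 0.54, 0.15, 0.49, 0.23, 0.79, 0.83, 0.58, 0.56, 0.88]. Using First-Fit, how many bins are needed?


Place items sequentially using First-Fit:
  Item 0.13 -> new Bin 1
  Item 0.54 -> Bin 1 (now 0.67)
  Item 0.15 -> Bin 1 (now 0.82)
  Item 0.49 -> new Bin 2
  Item 0.23 -> Bin 2 (now 0.72)
  Item 0.79 -> new Bin 3
  Item 0.83 -> new Bin 4
  Item 0.58 -> new Bin 5
  Item 0.56 -> new Bin 6
  Item 0.88 -> new Bin 7
Total bins used = 7

7


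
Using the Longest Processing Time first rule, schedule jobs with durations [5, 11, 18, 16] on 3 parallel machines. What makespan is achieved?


Sort jobs in decreasing order (LPT): [18, 16, 11, 5]
Assign each job to the least loaded machine:
  Machine 1: jobs [18], load = 18
  Machine 2: jobs [16], load = 16
  Machine 3: jobs [11, 5], load = 16
Makespan = max load = 18

18


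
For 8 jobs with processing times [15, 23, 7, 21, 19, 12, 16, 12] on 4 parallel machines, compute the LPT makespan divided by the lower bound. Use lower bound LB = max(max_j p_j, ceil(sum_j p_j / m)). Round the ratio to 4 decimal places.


LPT order: [23, 21, 19, 16, 15, 12, 12, 7]
Machine loads after assignment: [30, 33, 31, 31]
LPT makespan = 33
Lower bound = max(max_job, ceil(total/4)) = max(23, 32) = 32
Ratio = 33 / 32 = 1.0313

1.0313


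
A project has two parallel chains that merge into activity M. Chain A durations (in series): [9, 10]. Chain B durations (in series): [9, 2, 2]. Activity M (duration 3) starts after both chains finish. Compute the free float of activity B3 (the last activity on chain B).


ES(B3) = sum of predecessors on chain B = 11
EF(B3) = ES + duration = 11 + 2 = 13
Successor of B3 is M. ES(M) = max(sum(A), sum(B)) = max(19, 13) = 19
Free float = ES(successor) - EF(current) = 19 - 13 = 6

6


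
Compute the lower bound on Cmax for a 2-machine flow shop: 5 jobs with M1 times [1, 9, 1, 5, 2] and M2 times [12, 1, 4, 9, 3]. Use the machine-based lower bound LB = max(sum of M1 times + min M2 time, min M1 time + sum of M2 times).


LB1 = sum(M1 times) + min(M2 times) = 18 + 1 = 19
LB2 = min(M1 times) + sum(M2 times) = 1 + 29 = 30
Lower bound = max(LB1, LB2) = max(19, 30) = 30

30


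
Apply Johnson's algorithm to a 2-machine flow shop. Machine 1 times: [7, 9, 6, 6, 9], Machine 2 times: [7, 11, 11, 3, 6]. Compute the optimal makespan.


Apply Johnson's rule:
  Group 1 (a <= b): [(3, 6, 11), (1, 7, 7), (2, 9, 11)]
  Group 2 (a > b): [(5, 9, 6), (4, 6, 3)]
Optimal job order: [3, 1, 2, 5, 4]
Schedule:
  Job 3: M1 done at 6, M2 done at 17
  Job 1: M1 done at 13, M2 done at 24
  Job 2: M1 done at 22, M2 done at 35
  Job 5: M1 done at 31, M2 done at 41
  Job 4: M1 done at 37, M2 done at 44
Makespan = 44

44


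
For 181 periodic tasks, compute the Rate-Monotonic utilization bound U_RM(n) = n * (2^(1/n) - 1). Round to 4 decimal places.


Compute 2^(1/181) = 1.0038368845
Subtract 1: 1.0038368845 - 1 = 0.0038368845
Multiply by n: 181 * 0.0038368845 = 0.6944760945
Round to 4 dp: 0.6945

0.6945


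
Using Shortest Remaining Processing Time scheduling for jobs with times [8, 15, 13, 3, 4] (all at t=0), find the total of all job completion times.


Since all jobs arrive at t=0, SRPT equals SPT ordering.
SPT order: [3, 4, 8, 13, 15]
Completion times:
  Job 1: p=3, C=3
  Job 2: p=4, C=7
  Job 3: p=8, C=15
  Job 4: p=13, C=28
  Job 5: p=15, C=43
Total completion time = 3 + 7 + 15 + 28 + 43 = 96

96


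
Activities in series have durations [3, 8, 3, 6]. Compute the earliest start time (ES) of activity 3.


Activity 3 starts after activities 1 through 2 complete.
Predecessor durations: [3, 8]
ES = 3 + 8 = 11

11


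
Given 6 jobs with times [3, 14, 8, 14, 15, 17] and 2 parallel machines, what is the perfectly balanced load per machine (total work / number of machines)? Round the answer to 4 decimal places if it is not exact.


Total processing time = 3 + 14 + 8 + 14 + 15 + 17 = 71
Number of machines = 2
Ideal balanced load = 71 / 2 = 35.5

35.5


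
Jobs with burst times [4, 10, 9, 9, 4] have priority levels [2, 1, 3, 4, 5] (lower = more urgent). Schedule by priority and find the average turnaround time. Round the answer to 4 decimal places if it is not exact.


Sort by priority (ascending = highest first):
Order: [(1, 10), (2, 4), (3, 9), (4, 9), (5, 4)]
Completion times:
  Priority 1, burst=10, C=10
  Priority 2, burst=4, C=14
  Priority 3, burst=9, C=23
  Priority 4, burst=9, C=32
  Priority 5, burst=4, C=36
Average turnaround = 115/5 = 23.0

23.0


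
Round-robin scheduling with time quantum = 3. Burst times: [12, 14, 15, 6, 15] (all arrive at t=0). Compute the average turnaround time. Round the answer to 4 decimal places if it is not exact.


Time quantum = 3
Execution trace:
  J1 runs 3 units, time = 3
  J2 runs 3 units, time = 6
  J3 runs 3 units, time = 9
  J4 runs 3 units, time = 12
  J5 runs 3 units, time = 15
  J1 runs 3 units, time = 18
  J2 runs 3 units, time = 21
  J3 runs 3 units, time = 24
  J4 runs 3 units, time = 27
  J5 runs 3 units, time = 30
  J1 runs 3 units, time = 33
  J2 runs 3 units, time = 36
  J3 runs 3 units, time = 39
  J5 runs 3 units, time = 42
  J1 runs 3 units, time = 45
  J2 runs 3 units, time = 48
  J3 runs 3 units, time = 51
  J5 runs 3 units, time = 54
  J2 runs 2 units, time = 56
  J3 runs 3 units, time = 59
  J5 runs 3 units, time = 62
Finish times: [45, 56, 59, 27, 62]
Average turnaround = 249/5 = 49.8

49.8


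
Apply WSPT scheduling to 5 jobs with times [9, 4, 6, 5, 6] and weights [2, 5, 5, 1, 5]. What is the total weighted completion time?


Compute p/w ratios and sort ascending (WSPT): [(4, 5), (6, 5), (6, 5), (9, 2), (5, 1)]
Compute weighted completion times:
  Job (p=4,w=5): C=4, w*C=5*4=20
  Job (p=6,w=5): C=10, w*C=5*10=50
  Job (p=6,w=5): C=16, w*C=5*16=80
  Job (p=9,w=2): C=25, w*C=2*25=50
  Job (p=5,w=1): C=30, w*C=1*30=30
Total weighted completion time = 230

230


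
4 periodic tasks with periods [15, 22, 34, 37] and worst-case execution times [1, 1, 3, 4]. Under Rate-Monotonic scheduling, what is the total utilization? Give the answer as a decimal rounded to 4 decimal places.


Compute individual utilizations (exact fractions):
  Task 1: C/T = 1/15 (approx. 0.0667)
  Task 2: C/T = 1/22 (approx. 0.0455)
  Task 3: C/T = 3/34 (approx. 0.0882)
  Task 4: C/T = 4/37 (approx. 0.1081)
Total utilization U = 1/15 + 1/22 + 3/34 + 4/37 = 32014/103785
Rounded to 4 decimal places: U = 0.3085
RM (Liu & Layland) bound for 4 tasks = 0.756828; compare with U = 32014/103785 (approx. 0.308465)
U <= bound, so schedulable by RM sufficient condition.

0.3085


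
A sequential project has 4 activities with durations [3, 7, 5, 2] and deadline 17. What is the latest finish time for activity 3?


LF(activity 3) = deadline - sum of successor durations
Successors: activities 4 through 4 with durations [2]
Sum of successor durations = 2
LF = 17 - 2 = 15

15


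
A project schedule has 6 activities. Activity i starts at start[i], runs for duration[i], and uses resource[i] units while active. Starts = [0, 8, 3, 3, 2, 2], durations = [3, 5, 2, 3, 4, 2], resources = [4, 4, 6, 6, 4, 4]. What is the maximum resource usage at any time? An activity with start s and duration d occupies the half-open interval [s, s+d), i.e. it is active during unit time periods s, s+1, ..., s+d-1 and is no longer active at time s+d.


Each activity i is active on [start_i, start_i + duration_i).
Compute total resource usage per time slot:
  t=0: active resources = [4], total = 4
  t=1: active resources = [4], total = 4
  t=2: active resources = [4, 4, 4], total = 12
  t=3: active resources = [6, 6, 4, 4], total = 20
  t=4: active resources = [6, 6, 4], total = 16
  t=5: active resources = [6, 4], total = 10
  t=6: active resources = [], total = 0
  t=7: active resources = [], total = 0
  t=8: active resources = [4], total = 4
  t=9: active resources = [4], total = 4
  t=10: active resources = [4], total = 4
  t=11: active resources = [4], total = 4
  t=12: active resources = [4], total = 4
Peak resource demand = 20

20


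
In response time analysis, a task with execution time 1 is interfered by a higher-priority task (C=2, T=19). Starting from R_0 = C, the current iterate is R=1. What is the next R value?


R_next = C + ceil(R_prev / T_hp) * C_hp
ceil(1 / 19) = ceil(0.0526) = 1
Interference = 1 * 2 = 2
R_next = 1 + 2 = 3

3


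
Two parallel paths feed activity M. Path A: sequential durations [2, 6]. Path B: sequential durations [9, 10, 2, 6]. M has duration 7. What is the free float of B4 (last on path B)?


ES(B4) = sum of predecessors on chain B = 21
EF(B4) = ES + duration = 21 + 6 = 27
Successor of B4 is M. ES(M) = max(sum(A), sum(B)) = max(8, 27) = 27
Free float = ES(successor) - EF(current) = 27 - 27 = 0

0


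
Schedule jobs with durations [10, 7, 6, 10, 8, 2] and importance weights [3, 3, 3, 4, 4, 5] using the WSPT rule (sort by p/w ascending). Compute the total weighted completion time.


Compute p/w ratios and sort ascending (WSPT): [(2, 5), (6, 3), (8, 4), (7, 3), (10, 4), (10, 3)]
Compute weighted completion times:
  Job (p=2,w=5): C=2, w*C=5*2=10
  Job (p=6,w=3): C=8, w*C=3*8=24
  Job (p=8,w=4): C=16, w*C=4*16=64
  Job (p=7,w=3): C=23, w*C=3*23=69
  Job (p=10,w=4): C=33, w*C=4*33=132
  Job (p=10,w=3): C=43, w*C=3*43=129
Total weighted completion time = 428

428


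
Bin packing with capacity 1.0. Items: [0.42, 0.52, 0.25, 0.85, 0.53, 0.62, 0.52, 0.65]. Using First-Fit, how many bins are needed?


Place items sequentially using First-Fit:
  Item 0.42 -> new Bin 1
  Item 0.52 -> Bin 1 (now 0.94)
  Item 0.25 -> new Bin 2
  Item 0.85 -> new Bin 3
  Item 0.53 -> Bin 2 (now 0.78)
  Item 0.62 -> new Bin 4
  Item 0.52 -> new Bin 5
  Item 0.65 -> new Bin 6
Total bins used = 6

6


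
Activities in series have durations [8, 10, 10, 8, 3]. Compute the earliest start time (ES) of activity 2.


Activity 2 starts after activities 1 through 1 complete.
Predecessor durations: [8]
ES = 8 = 8

8


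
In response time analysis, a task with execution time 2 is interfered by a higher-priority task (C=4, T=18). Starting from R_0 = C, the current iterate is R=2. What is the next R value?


R_next = C + ceil(R_prev / T_hp) * C_hp
ceil(2 / 18) = ceil(0.1111) = 1
Interference = 1 * 4 = 4
R_next = 2 + 4 = 6

6


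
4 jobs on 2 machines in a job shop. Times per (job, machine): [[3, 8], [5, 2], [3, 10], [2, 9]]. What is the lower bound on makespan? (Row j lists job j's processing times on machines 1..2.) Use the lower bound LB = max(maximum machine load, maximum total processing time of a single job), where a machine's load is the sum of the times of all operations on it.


Machine loads:
  Machine 1: 3 + 5 + 3 + 2 = 13
  Machine 2: 8 + 2 + 10 + 9 = 29
Max machine load = 29
Job totals:
  Job 1: 11
  Job 2: 7
  Job 3: 13
  Job 4: 11
Max job total = 13
Lower bound = max(29, 13) = 29

29


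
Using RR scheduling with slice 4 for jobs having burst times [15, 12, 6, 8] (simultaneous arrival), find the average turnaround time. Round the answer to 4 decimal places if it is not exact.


Time quantum = 4
Execution trace:
  J1 runs 4 units, time = 4
  J2 runs 4 units, time = 8
  J3 runs 4 units, time = 12
  J4 runs 4 units, time = 16
  J1 runs 4 units, time = 20
  J2 runs 4 units, time = 24
  J3 runs 2 units, time = 26
  J4 runs 4 units, time = 30
  J1 runs 4 units, time = 34
  J2 runs 4 units, time = 38
  J1 runs 3 units, time = 41
Finish times: [41, 38, 26, 30]
Average turnaround = 135/4 = 33.75

33.75


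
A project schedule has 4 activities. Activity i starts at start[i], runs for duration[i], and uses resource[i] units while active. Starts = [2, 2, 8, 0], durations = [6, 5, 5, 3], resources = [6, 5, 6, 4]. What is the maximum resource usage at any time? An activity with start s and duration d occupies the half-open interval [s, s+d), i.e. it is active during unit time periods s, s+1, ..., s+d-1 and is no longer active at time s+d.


Each activity i is active on [start_i, start_i + duration_i).
Compute total resource usage per time slot:
  t=0: active resources = [4], total = 4
  t=1: active resources = [4], total = 4
  t=2: active resources = [6, 5, 4], total = 15
  t=3: active resources = [6, 5], total = 11
  t=4: active resources = [6, 5], total = 11
  t=5: active resources = [6, 5], total = 11
  t=6: active resources = [6, 5], total = 11
  t=7: active resources = [6], total = 6
  t=8: active resources = [6], total = 6
  t=9: active resources = [6], total = 6
  t=10: active resources = [6], total = 6
  t=11: active resources = [6], total = 6
  t=12: active resources = [6], total = 6
Peak resource demand = 15

15


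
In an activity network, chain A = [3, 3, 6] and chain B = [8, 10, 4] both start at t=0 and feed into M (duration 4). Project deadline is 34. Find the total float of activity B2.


Forward pass: ES(B2) = sum of predecessors on chain B = 8
EF = ES + duration = 8 + 10 = 18
Backward pass: LF(M) = deadline = 34; LS(M) = 34 - 4 = 30
LF(B2) = LS(M) - sum(successors on chain B) = 30 - 4 = 26
LS = LF - duration = 26 - 10 = 16
Total float = LS - ES = 16 - 8 = 8

8


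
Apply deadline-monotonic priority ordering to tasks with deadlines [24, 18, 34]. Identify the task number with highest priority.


Sort tasks by relative deadline (ascending):
  Task 2: deadline = 18
  Task 1: deadline = 24
  Task 3: deadline = 34
Priority order (highest first): [2, 1, 3]
Highest priority task = 2

2


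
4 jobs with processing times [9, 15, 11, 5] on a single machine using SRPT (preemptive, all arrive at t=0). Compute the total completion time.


Since all jobs arrive at t=0, SRPT equals SPT ordering.
SPT order: [5, 9, 11, 15]
Completion times:
  Job 1: p=5, C=5
  Job 2: p=9, C=14
  Job 3: p=11, C=25
  Job 4: p=15, C=40
Total completion time = 5 + 14 + 25 + 40 = 84

84


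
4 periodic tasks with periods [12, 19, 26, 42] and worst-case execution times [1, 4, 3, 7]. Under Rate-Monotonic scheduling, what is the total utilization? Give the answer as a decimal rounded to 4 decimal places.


Compute individual utilizations (exact fractions):
  Task 1: C/T = 1/12 (approx. 0.0833)
  Task 2: C/T = 4/19 (approx. 0.2105)
  Task 3: C/T = 3/26 (approx. 0.1154)
  Task 4: C/T = 7/42 = 1/6 (approx. 0.1667)
Total utilization U = 1/12 + 4/19 + 3/26 + 1/6 = 569/988
Rounded to 4 decimal places: U = 0.5759
RM (Liu & Layland) bound for 4 tasks = 0.756828; compare with U = 569/988 (approx. 0.575911)
U <= bound, so schedulable by RM sufficient condition.

0.5759


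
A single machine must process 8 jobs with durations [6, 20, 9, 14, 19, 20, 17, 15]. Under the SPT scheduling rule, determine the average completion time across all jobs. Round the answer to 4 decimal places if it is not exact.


Sort jobs by processing time (SPT order): [6, 9, 14, 15, 17, 19, 20, 20]
Compute completion times sequentially:
  Job 1: processing = 6, completes at 6
  Job 2: processing = 9, completes at 15
  Job 3: processing = 14, completes at 29
  Job 4: processing = 15, completes at 44
  Job 5: processing = 17, completes at 61
  Job 6: processing = 19, completes at 80
  Job 7: processing = 20, completes at 100
  Job 8: processing = 20, completes at 120
Sum of completion times = 455
Average completion time = 455/8 = 56.875

56.875


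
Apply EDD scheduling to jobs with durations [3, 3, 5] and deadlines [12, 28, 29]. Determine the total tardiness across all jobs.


Sort by due date (EDD order): [(3, 12), (3, 28), (5, 29)]
Compute completion times and tardiness:
  Job 1: p=3, d=12, C=3, tardiness=max(0,3-12)=0
  Job 2: p=3, d=28, C=6, tardiness=max(0,6-28)=0
  Job 3: p=5, d=29, C=11, tardiness=max(0,11-29)=0
Total tardiness = 0

0


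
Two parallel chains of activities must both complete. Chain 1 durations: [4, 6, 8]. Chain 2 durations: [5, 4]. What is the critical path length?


Path A total = 4 + 6 + 8 = 18
Path B total = 5 + 4 = 9
Critical path = longest path = max(18, 9) = 18

18


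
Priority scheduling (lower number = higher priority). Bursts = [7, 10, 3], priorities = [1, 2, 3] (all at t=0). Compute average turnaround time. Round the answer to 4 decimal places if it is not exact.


Sort by priority (ascending = highest first):
Order: [(1, 7), (2, 10), (3, 3)]
Completion times:
  Priority 1, burst=7, C=7
  Priority 2, burst=10, C=17
  Priority 3, burst=3, C=20
Average turnaround = 44/3 = 14.6667

14.6667


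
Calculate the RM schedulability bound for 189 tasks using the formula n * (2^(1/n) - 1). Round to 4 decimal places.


Compute 2^(1/189) = 1.0036741787
Subtract 1: 1.0036741787 - 1 = 0.0036741787
Multiply by n: 189 * 0.0036741787 = 0.6944197743
Round to 4 dp: 0.6944

0.6944


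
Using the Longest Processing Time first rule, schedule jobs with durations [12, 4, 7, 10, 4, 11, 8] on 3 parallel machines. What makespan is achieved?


Sort jobs in decreasing order (LPT): [12, 11, 10, 8, 7, 4, 4]
Assign each job to the least loaded machine:
  Machine 1: jobs [12, 4, 4], load = 20
  Machine 2: jobs [11, 7], load = 18
  Machine 3: jobs [10, 8], load = 18
Makespan = max load = 20

20


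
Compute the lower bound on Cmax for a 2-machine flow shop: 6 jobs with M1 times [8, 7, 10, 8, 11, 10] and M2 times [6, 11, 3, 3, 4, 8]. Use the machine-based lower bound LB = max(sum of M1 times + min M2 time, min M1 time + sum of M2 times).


LB1 = sum(M1 times) + min(M2 times) = 54 + 3 = 57
LB2 = min(M1 times) + sum(M2 times) = 7 + 35 = 42
Lower bound = max(LB1, LB2) = max(57, 42) = 57

57


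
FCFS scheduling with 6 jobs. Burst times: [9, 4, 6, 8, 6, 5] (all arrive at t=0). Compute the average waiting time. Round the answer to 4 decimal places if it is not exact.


FCFS order (as given): [9, 4, 6, 8, 6, 5]
Waiting times:
  Job 1: wait = 0
  Job 2: wait = 9
  Job 3: wait = 13
  Job 4: wait = 19
  Job 5: wait = 27
  Job 6: wait = 33
Sum of waiting times = 101
Average waiting time = 101/6 = 16.8333

16.8333


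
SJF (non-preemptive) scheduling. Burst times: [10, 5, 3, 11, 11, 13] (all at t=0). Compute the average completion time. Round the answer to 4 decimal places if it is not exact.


SJF order (ascending): [3, 5, 10, 11, 11, 13]
Completion times:
  Job 1: burst=3, C=3
  Job 2: burst=5, C=8
  Job 3: burst=10, C=18
  Job 4: burst=11, C=29
  Job 5: burst=11, C=40
  Job 6: burst=13, C=53
Average completion = 151/6 = 25.1667

25.1667


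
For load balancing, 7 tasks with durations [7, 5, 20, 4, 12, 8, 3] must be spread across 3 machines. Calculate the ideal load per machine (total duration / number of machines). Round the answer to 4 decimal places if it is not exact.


Total processing time = 7 + 5 + 20 + 4 + 12 + 8 + 3 = 59
Number of machines = 3
Ideal balanced load = 59 / 3 = 19.6667

19.6667


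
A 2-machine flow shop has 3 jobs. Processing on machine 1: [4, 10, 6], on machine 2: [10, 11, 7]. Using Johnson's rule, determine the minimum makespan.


Apply Johnson's rule:
  Group 1 (a <= b): [(1, 4, 10), (3, 6, 7), (2, 10, 11)]
  Group 2 (a > b): []
Optimal job order: [1, 3, 2]
Schedule:
  Job 1: M1 done at 4, M2 done at 14
  Job 3: M1 done at 10, M2 done at 21
  Job 2: M1 done at 20, M2 done at 32
Makespan = 32

32


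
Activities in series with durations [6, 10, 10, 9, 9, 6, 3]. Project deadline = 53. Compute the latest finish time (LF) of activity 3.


LF(activity 3) = deadline - sum of successor durations
Successors: activities 4 through 7 with durations [9, 9, 6, 3]
Sum of successor durations = 27
LF = 53 - 27 = 26

26


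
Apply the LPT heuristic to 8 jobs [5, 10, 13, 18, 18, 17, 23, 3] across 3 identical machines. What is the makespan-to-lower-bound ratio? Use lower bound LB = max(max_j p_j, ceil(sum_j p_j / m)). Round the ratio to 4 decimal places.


LPT order: [23, 18, 18, 17, 13, 10, 5, 3]
Machine loads after assignment: [36, 35, 36]
LPT makespan = 36
Lower bound = max(max_job, ceil(total/3)) = max(23, 36) = 36
Ratio = 36 / 36 = 1.0

1.0


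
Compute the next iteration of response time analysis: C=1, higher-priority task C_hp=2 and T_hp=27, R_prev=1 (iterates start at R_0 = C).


R_next = C + ceil(R_prev / T_hp) * C_hp
ceil(1 / 27) = ceil(0.037) = 1
Interference = 1 * 2 = 2
R_next = 1 + 2 = 3

3


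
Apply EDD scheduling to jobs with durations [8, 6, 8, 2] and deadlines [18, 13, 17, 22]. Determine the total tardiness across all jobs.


Sort by due date (EDD order): [(6, 13), (8, 17), (8, 18), (2, 22)]
Compute completion times and tardiness:
  Job 1: p=6, d=13, C=6, tardiness=max(0,6-13)=0
  Job 2: p=8, d=17, C=14, tardiness=max(0,14-17)=0
  Job 3: p=8, d=18, C=22, tardiness=max(0,22-18)=4
  Job 4: p=2, d=22, C=24, tardiness=max(0,24-22)=2
Total tardiness = 6

6


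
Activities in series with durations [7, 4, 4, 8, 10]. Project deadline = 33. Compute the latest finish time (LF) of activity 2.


LF(activity 2) = deadline - sum of successor durations
Successors: activities 3 through 5 with durations [4, 8, 10]
Sum of successor durations = 22
LF = 33 - 22 = 11

11
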